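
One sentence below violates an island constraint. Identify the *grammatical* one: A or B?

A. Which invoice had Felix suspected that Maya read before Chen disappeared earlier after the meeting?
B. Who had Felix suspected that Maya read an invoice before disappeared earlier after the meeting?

A

In B, the wh-phrase is extracted from inside an adjunct island (introduced by "before"), which blocks movement.
In A, the extraction path crosses only that-complement boundaries, which are transparent.
So A is grammatical.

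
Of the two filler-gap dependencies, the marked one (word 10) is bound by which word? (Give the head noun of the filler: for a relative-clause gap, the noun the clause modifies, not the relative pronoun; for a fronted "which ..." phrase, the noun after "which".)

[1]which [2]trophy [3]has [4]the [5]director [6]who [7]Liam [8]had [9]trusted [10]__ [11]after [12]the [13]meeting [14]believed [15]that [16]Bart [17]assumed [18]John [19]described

5

The marked gap is inside the relative clause, the direct object of "trusted".
Its filler is the head noun "director" (via "who"), at word 5.
(The other dependency links word 2 to a gap after word 19.)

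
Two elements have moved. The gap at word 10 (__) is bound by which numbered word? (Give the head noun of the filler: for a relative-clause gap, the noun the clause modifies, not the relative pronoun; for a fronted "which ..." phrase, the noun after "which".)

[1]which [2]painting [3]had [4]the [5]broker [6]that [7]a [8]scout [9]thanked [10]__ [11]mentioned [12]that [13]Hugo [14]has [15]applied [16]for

5

The marked gap is inside the relative clause, the direct object of "thanked".
Its filler is the head noun "broker" (via "that"), at word 5.
(The other dependency links word 2 to a gap after word 16.)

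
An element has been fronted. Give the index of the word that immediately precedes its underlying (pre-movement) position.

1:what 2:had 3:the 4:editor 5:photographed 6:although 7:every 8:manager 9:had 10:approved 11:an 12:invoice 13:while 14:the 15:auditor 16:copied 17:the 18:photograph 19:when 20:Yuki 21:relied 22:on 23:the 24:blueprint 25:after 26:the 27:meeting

The displaced element is "what" (word 1).
It functions as the direct object of "photographed", so the gap sits immediately after word 5 ("photographed").
Base order: The editor had photographed what although every manager had approved an invoice while the auditor copied the photograph when Yuki relied on the blueprint after the meeting.

5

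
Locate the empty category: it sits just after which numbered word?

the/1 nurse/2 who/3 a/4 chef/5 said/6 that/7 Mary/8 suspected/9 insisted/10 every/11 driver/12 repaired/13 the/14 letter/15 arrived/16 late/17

9

The displaced element is "the nurse" (word 2).
It is linked across 2 clause boundaries (that → Ø).
It functions as the subject of "insisted", so the gap sits immediately after word 9 ("suspected").
Base order: A chef said that Mary suspected that the nurse insisted every driver repaired the letter.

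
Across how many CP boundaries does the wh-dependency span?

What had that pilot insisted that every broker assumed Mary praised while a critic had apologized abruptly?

"what" is extracted from the object of "praised".
Boundaries crossed, outermost first: [that], [Ø] — 2 in total.

2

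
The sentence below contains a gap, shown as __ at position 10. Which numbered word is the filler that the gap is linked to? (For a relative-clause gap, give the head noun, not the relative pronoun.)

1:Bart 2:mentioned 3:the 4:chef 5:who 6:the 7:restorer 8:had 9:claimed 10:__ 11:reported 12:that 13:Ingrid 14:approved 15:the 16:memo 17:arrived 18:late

4

The gap at 10 is the subject of "reported", inside a relative clause.
The relative pronoun is "who" (word 5); it is bound by the head noun immediately before it.
Its filler is the head noun "chef", at word 4.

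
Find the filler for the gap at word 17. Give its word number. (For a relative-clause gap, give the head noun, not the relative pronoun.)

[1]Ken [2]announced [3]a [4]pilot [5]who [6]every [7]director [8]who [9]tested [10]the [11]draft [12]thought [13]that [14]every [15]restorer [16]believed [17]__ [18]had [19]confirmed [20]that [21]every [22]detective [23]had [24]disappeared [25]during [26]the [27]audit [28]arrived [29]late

The gap at 17 is the subject of "confirmed", inside a relative clause.
The relative pronoun is "who" (word 5); it is bound by the head noun immediately before it.
Its filler is the head noun "pilot", at word 4.

4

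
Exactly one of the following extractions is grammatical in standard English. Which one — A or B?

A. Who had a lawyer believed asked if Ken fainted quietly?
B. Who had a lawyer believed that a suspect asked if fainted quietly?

In B, the wh-phrase is extracted from inside a wh-island (introduced by "if"), which blocks movement.
In A, the extraction path crosses only that-complement boundaries, which are transparent.
So A is grammatical.

A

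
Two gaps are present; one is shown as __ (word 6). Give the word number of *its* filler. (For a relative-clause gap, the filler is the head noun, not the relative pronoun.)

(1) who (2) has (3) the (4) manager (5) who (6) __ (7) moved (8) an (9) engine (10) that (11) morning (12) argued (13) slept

4

The marked gap is inside the relative clause, the subject of "moved".
Its filler is the head noun "manager" (via "who"), at word 4.
(The other dependency links word 1 to a gap after word 12.)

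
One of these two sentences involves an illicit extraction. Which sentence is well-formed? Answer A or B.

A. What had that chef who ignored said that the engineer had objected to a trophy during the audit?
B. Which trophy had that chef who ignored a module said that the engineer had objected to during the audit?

B

In A, the wh-phrase is extracted from inside a complex-NP island (relative clause) (introduced by "who"), which blocks movement.
In B, the extraction path crosses only that-complement boundaries, which are transparent.
So B is grammatical.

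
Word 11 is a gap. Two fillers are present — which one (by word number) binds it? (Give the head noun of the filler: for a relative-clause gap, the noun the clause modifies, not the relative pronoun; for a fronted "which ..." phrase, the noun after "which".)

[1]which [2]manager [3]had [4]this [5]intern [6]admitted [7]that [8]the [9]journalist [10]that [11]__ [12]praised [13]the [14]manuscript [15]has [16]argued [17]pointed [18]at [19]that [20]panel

9

The marked gap is inside the relative clause, the subject of "praised".
Its filler is the head noun "journalist" (via "that"), at word 9.
(The other dependency links word 2 to a gap after word 16.)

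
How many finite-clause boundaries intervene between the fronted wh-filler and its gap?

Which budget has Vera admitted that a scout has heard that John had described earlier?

"which budget" is extracted from the object of "described".
Boundaries crossed, outermost first: [that], [that] — 2 in total.

2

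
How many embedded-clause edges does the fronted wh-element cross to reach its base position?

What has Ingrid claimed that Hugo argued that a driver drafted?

"what" is extracted from the object of "drafted".
Boundaries crossed, outermost first: [that], [that] — 2 in total.

2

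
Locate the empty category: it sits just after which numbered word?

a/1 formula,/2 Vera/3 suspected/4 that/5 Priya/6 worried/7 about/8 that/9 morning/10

8

The displaced element is "a formula" (word 2).
It is linked across 1 clause boundary (that).
It functions as the object of the preposition "about" of "worried", so the gap sits immediately after word 8 ("about").
Base order: Vera suspected that Priya worried about a formula that morning.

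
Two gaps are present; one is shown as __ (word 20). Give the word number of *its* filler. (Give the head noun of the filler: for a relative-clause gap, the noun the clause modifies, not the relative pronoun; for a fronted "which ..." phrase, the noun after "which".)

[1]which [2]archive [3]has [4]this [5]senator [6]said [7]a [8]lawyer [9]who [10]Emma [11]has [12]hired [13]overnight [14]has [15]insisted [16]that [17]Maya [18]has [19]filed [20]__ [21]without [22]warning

The marked gap is the direct object of "filed".
Its filler is the fronted wh-phrase "which archive", at word 2.
(The other dependency links word 8 to a gap after word 12.)

2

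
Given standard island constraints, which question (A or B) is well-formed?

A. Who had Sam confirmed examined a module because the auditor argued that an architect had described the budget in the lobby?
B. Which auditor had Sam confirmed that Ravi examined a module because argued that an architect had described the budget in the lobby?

A

In B, the wh-phrase is extracted from inside an adjunct island (introduced by "because"), which blocks movement.
In A, the extraction path crosses only that-complement boundaries, which are transparent.
So A is grammatical.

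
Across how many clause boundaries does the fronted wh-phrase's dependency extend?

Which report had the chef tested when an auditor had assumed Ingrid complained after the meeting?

"which report" originates inside the matrix clause — no clause boundary is crossed.

0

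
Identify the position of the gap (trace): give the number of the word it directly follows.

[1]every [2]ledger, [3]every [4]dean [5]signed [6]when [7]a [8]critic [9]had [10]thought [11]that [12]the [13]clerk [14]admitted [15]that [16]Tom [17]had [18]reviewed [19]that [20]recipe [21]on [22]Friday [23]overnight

The displaced element is "every ledger" (word 2).
It functions as the direct object of "signed", so the gap sits immediately after word 5 ("signed").
Base order: Every dean signed every ledger when a critic had thought that the clerk admitted that Tom had reviewed that recipe on Friday overnight.

5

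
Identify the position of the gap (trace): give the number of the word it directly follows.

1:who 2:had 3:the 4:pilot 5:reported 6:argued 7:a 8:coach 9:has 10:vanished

5

The displaced element is "who" (word 1).
It is linked across 1 clause boundary (Ø).
It functions as the subject of "argued", so the gap sits immediately after word 5 ("reported").
Base order: The pilot had reported that who argued a coach has vanished.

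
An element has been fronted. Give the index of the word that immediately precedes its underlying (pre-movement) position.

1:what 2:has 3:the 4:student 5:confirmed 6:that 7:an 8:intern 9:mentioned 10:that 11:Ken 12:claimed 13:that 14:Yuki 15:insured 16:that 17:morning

The displaced element is "what" (word 1).
It is linked across 3 clause boundaries (that → that → that).
It functions as the direct object of "insured", so the gap sits immediately after word 15 ("insured").
Base order: The student has confirmed that an intern mentioned that Ken claimed that Yuki insured what that morning.

15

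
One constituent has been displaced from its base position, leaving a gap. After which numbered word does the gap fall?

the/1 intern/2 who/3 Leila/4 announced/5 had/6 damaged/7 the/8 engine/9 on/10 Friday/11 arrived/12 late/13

5

The displaced element is "the intern" (word 2).
It is linked across 1 clause boundary (Ø).
It functions as the subject of "damaged", so the gap sits immediately after word 5 ("announced").
Base order: Leila announced that the intern had damaged the engine on Friday.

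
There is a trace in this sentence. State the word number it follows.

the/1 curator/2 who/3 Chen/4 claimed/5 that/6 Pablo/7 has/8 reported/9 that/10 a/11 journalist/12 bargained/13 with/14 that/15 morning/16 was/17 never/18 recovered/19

14

The displaced element is "the curator" (word 2).
It is linked across 2 clause boundaries (that → that).
It functions as the object of the preposition "with" of "bargained", so the gap sits immediately after word 14 ("with").
Base order: Chen claimed that Pablo has reported that a journalist bargained with the curator that morning.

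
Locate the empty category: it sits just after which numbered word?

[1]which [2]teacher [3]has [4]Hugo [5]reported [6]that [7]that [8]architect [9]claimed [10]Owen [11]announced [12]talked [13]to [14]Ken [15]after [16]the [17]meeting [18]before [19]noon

The displaced element is "which teacher" (word 2).
It is linked across 3 clause boundaries (that → Ø → Ø).
It functions as the subject of "talked", so the gap sits immediately after word 11 ("announced").
Base order: Hugo has reported that that architect claimed Owen announced that which teacher talked to Ken after the meeting before noon.

11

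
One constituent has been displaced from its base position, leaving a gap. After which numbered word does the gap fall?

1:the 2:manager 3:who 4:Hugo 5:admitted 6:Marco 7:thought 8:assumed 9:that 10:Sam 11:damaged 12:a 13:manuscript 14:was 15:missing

The displaced element is "the manager" (word 2).
It is linked across 2 clause boundaries (Ø → Ø).
It functions as the subject of "assumed", so the gap sits immediately after word 7 ("thought").
Base order: Hugo admitted Marco thought that the manager assumed that Sam damaged a manuscript.

7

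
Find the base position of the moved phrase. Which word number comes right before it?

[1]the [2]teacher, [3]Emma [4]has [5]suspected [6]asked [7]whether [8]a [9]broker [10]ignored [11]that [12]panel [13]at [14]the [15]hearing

5

The displaced element is "the teacher" (word 2).
It is linked across 1 clause boundary (Ø).
It functions as the subject of "asked", so the gap sits immediately after word 5 ("suspected").
Base order: Emma has suspected that the teacher asked whether a broker ignored that panel at the hearing.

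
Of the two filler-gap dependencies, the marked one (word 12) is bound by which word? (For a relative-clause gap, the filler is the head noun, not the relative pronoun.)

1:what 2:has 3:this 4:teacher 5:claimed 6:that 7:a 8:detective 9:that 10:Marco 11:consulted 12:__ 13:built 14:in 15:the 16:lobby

The marked gap is inside the relative clause, the direct object of "consulted".
Its filler is the head noun "detective" (via "that"), at word 8.
(The other dependency links word 1 to a gap after word 13.)

8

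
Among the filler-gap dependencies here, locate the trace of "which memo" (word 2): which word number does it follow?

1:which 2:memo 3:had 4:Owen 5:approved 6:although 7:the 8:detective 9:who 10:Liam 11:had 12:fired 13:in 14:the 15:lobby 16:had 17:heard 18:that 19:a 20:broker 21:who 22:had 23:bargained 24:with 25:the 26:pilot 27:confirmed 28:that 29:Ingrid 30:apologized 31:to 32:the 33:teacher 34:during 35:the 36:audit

The displaced element is "which memo" (word 2).
It functions as the direct object of "approved", so the gap sits immediately after word 5 ("approved").
Base order: Owen had approved which memo although the detective who Liam had fired in the lobby had heard that a broker who had bargained with the pilot confirmed that Ingrid apologized to the teacher during the audit.

5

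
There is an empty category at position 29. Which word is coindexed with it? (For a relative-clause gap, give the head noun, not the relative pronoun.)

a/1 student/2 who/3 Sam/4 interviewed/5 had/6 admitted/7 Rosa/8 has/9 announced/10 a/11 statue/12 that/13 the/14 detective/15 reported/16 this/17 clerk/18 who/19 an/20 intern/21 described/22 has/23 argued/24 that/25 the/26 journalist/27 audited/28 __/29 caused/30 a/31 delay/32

The gap at 29 is the object of "audited", inside a relative clause.
The relative pronoun is "that" (word 13); it is bound by the head noun immediately before it.
Its filler is the head noun "statue", at word 12.

12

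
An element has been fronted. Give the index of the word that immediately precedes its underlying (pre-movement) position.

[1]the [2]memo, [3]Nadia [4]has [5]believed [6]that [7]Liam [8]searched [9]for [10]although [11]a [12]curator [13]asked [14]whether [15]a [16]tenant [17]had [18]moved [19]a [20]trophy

The displaced element is "the memo" (word 2).
It is linked across 1 clause boundary (that).
It functions as the object of the preposition "for" of "searched", so the gap sits immediately after word 9 ("for").
Base order: Nadia has believed that Liam searched for the memo although a curator asked whether a tenant had moved a trophy.

9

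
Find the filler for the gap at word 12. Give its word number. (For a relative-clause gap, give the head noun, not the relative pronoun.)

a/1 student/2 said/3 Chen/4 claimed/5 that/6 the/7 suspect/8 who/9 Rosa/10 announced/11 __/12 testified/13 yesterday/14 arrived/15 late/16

8

The gap at 12 is the subject of "testified", inside a relative clause.
The relative pronoun is "who" (word 9); it is bound by the head noun immediately before it.
Its filler is the head noun "suspect", at word 8.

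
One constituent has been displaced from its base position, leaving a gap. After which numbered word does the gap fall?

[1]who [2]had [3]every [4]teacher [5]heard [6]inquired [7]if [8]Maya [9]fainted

The displaced element is "who" (word 1).
It is linked across 1 clause boundary (Ø).
It functions as the subject of "inquired", so the gap sits immediately after word 5 ("heard").
Base order: Every teacher had heard that who inquired if Maya fainted.

5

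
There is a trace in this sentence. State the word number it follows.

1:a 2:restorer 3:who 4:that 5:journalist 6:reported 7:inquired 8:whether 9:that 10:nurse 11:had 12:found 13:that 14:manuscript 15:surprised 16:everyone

6

The displaced element is "a restorer" (word 2).
It is linked across 1 clause boundary (Ø).
It functions as the subject of "inquired", so the gap sits immediately after word 6 ("reported").
Base order: That journalist reported that a restorer inquired whether that nurse had found that manuscript.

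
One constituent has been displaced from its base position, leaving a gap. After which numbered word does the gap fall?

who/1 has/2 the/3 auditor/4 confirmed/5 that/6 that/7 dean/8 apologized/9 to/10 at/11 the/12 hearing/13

10

The displaced element is "who" (word 1).
It is linked across 1 clause boundary (that).
It functions as the object of the preposition "to" of "apologized", so the gap sits immediately after word 10 ("to").
Base order: The auditor has confirmed that that dean apologized to who at the hearing.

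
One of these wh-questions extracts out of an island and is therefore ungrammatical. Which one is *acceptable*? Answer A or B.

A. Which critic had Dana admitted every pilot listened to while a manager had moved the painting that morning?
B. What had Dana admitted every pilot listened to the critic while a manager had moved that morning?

In B, the wh-phrase is extracted from inside an adjunct island (introduced by "while"), which blocks movement.
In A, the extraction path crosses only that-complement boundaries, which are transparent.
So A is grammatical.

A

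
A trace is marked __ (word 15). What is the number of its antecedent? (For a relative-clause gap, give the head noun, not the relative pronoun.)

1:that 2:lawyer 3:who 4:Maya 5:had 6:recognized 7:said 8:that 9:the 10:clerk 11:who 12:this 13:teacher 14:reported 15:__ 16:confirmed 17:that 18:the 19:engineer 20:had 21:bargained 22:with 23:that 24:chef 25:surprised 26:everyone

10

The gap at 15 is the subject of "confirmed", inside a relative clause.
The relative pronoun is "who" (word 11); it is bound by the head noun immediately before it.
Its filler is the head noun "clerk", at word 10.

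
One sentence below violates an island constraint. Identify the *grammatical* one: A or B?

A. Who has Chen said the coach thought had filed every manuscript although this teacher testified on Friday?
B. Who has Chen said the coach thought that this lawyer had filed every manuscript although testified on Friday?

In B, the wh-phrase is extracted from inside an adjunct island (introduced by "although"), which blocks movement.
In A, the extraction path crosses only that-complement boundaries, which are transparent.
So A is grammatical.

A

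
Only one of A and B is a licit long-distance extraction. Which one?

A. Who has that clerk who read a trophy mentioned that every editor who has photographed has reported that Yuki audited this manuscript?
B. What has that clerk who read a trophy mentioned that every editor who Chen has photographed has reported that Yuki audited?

In A, the wh-phrase is extracted from inside a complex-NP island (relative clause) (introduced by "who"), which blocks movement.
In B, the extraction path crosses only that-complement boundaries, which are transparent.
So B is grammatical.

B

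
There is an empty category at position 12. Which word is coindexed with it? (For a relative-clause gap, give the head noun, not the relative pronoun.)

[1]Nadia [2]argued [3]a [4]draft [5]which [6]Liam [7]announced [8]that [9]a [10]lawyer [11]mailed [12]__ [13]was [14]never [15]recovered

The gap at 12 is the object of "mailed", inside a relative clause.
The relative pronoun is "which" (word 5); it is bound by the head noun immediately before it.
Its filler is the head noun "draft", at word 4.

4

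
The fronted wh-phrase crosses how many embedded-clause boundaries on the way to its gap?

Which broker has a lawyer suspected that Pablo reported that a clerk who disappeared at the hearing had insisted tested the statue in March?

3

"which broker" is extracted from the subject of "tested".
Boundaries crossed, outermost first: [that], [that], [Ø] — 3 in total.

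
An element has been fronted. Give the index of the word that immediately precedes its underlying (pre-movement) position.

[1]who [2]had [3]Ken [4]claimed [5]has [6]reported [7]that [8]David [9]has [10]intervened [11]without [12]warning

The displaced element is "who" (word 1).
It is linked across 1 clause boundary (Ø).
It functions as the subject of "reported", so the gap sits immediately after word 4 ("claimed").
Base order: Ken had claimed that who has reported that David has intervened without warning.

4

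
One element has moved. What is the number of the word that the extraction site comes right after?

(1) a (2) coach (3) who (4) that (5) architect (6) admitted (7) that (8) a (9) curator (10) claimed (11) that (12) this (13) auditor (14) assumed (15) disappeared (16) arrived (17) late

14

The displaced element is "a coach" (word 2).
It is linked across 3 clause boundaries (that → that → Ø).
It functions as the subject of "disappeared", so the gap sits immediately after word 14 ("assumed").
Base order: That architect admitted that a curator claimed that this auditor assumed that a coach disappeared.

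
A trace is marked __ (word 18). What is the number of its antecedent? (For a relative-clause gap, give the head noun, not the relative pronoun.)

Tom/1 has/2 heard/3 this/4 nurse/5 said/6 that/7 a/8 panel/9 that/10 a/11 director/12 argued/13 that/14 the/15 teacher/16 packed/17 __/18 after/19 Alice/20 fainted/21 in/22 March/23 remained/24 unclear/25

9

The gap at 18 is the object of "packed", inside a relative clause.
The relative pronoun is "that" (word 10); it is bound by the head noun immediately before it.
Its filler is the head noun "panel", at word 9.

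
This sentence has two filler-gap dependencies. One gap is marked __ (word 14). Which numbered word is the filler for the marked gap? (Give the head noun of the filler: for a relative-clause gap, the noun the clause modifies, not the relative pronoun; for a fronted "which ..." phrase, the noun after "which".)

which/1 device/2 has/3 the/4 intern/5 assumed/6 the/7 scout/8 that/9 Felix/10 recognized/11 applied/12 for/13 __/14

The marked gap is the object of the preposition "for" of "applied".
Its filler is the fronted wh-phrase "which device", at word 2.
(The other dependency links word 8 to a gap after word 11.)

2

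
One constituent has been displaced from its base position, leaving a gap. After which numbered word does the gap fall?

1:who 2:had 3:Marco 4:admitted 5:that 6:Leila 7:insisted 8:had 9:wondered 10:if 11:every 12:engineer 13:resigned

The displaced element is "who" (word 1).
It is linked across 2 clause boundaries (that → Ø).
It functions as the subject of "wondered", so the gap sits immediately after word 7 ("insisted").
Base order: Marco had admitted that Leila insisted who had wondered if every engineer resigned.

7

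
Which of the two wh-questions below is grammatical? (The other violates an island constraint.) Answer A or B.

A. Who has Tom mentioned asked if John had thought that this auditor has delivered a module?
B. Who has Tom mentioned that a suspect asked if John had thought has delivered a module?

A

In B, the wh-phrase is extracted from inside a wh-island (introduced by "if"), which blocks movement.
In A, the extraction path crosses only that-complement boundaries, which are transparent.
So A is grammatical.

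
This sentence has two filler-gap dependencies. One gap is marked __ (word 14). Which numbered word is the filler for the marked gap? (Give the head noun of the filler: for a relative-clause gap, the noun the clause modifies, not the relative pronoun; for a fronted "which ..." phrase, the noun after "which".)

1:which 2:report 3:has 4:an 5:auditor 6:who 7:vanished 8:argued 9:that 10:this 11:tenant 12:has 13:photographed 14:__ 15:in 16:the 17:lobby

2

The marked gap is the direct object of "photographed".
Its filler is the fronted wh-phrase "which report", at word 2.
(The other dependency links word 5 to a gap after word 6.)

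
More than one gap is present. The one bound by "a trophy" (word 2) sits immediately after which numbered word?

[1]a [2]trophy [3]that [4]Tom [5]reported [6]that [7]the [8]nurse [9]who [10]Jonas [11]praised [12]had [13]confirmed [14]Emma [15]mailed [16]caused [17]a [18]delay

15

The displaced element is "a trophy" (word 2).
It is linked across 2 clause boundaries (that → Ø).
It functions as the direct object of "mailed", so the gap sits immediately after word 15 ("mailed").
Base order: Tom reported that the nurse who Jonas praised had confirmed Emma mailed a trophy.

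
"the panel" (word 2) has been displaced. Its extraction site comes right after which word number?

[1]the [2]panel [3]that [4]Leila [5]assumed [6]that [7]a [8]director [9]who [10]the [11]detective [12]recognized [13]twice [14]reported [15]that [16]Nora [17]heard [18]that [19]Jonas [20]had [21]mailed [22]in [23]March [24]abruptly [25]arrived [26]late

21

The displaced element is "the panel" (word 2).
It is linked across 3 clause boundaries (that → that → that).
It functions as the direct object of "mailed", so the gap sits immediately after word 21 ("mailed").
Base order: Leila assumed that a director who the detective recognized twice reported that Nora heard that Jonas had mailed the panel in March abruptly.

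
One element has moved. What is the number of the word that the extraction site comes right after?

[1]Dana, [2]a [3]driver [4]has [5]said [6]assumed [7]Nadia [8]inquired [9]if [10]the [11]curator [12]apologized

5

The displaced element is "Dana" (word 1).
It is linked across 1 clause boundary (Ø).
It functions as the subject of "assumed", so the gap sits immediately after word 5 ("said").
Base order: A driver has said Dana assumed Nadia inquired if the curator apologized.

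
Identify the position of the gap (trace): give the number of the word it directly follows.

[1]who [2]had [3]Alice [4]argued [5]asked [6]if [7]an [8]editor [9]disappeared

The displaced element is "who" (word 1).
It is linked across 1 clause boundary (Ø).
It functions as the subject of "asked", so the gap sits immediately after word 4 ("argued").
Base order: Alice had argued that who asked if an editor disappeared.

4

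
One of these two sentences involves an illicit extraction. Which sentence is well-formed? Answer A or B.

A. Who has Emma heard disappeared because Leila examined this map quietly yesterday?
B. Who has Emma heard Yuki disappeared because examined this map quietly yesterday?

In B, the wh-phrase is extracted from inside an adjunct island (introduced by "because"), which blocks movement.
In A, the extraction path crosses only that-complement boundaries, which are transparent.
So A is grammatical.

A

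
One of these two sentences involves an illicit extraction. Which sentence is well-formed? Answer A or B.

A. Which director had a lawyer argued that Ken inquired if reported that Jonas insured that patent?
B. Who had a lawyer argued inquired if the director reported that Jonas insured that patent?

In A, the wh-phrase is extracted from inside a wh-island (introduced by "if"), which blocks movement.
In B, the extraction path crosses only that-complement boundaries, which are transparent.
So B is grammatical.

B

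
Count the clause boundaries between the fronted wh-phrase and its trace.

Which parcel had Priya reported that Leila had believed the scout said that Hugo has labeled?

"which parcel" is extracted from the object of "labeled".
Boundaries crossed, outermost first: [that], [Ø], [that] — 3 in total.

3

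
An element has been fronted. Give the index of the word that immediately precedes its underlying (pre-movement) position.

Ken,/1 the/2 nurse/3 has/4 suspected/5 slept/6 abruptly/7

5

The displaced element is "Ken" (word 1).
It is linked across 1 clause boundary (Ø).
It functions as the subject of "slept", so the gap sits immediately after word 5 ("suspected").
Base order: The nurse has suspected Ken slept abruptly.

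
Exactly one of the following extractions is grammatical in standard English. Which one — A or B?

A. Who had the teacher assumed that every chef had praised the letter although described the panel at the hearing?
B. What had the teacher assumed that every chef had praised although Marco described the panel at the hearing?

B

In A, the wh-phrase is extracted from inside an adjunct island (introduced by "although"), which blocks movement.
In B, the extraction path crosses only that-complement boundaries, which are transparent.
So B is grammatical.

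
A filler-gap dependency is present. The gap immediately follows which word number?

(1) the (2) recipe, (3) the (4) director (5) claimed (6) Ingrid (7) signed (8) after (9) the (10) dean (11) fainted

The displaced element is "the recipe" (word 2).
It is linked across 1 clause boundary (Ø).
It functions as the direct object of "signed", so the gap sits immediately after word 7 ("signed").
Base order: The director claimed Ingrid signed the recipe after the dean fainted.

7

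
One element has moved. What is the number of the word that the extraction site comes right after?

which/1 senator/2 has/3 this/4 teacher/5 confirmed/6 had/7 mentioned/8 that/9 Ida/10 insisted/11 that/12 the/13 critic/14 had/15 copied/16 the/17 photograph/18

6

The displaced element is "which senator" (word 2).
It is linked across 1 clause boundary (Ø).
It functions as the subject of "mentioned", so the gap sits immediately after word 6 ("confirmed").
Base order: This teacher has confirmed which senator had mentioned that Ida insisted that the critic had copied the photograph.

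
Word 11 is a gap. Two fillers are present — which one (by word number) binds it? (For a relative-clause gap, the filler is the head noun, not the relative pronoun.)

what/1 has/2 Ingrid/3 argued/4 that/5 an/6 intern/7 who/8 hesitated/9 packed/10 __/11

The marked gap is the direct object of "packed".
Its filler is the fronted wh-phrase "what", at word 1.
(The other dependency links word 7 to a gap after word 8.)

1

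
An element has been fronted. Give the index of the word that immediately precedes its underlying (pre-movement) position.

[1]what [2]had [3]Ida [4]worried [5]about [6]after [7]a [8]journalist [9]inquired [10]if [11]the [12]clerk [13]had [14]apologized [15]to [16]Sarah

5

The displaced element is "what" (word 1).
It functions as the object of the preposition "about" of "worried", so the gap sits immediately after word 5 ("about").
Base order: Ida had worried about what after a journalist inquired if the clerk had apologized to Sarah.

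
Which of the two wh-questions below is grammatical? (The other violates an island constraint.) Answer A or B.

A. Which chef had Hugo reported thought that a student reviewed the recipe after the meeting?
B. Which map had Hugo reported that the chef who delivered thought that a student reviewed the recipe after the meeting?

A

In B, the wh-phrase is extracted from inside a complex-NP island (relative clause) (introduced by "who"), which blocks movement.
In A, the extraction path crosses only that-complement boundaries, which are transparent.
So A is grammatical.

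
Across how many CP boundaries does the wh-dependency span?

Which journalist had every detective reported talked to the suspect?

"which journalist" is extracted from the subject of "talked".
Boundaries crossed, outermost first: [Ø] — 1 in total.

1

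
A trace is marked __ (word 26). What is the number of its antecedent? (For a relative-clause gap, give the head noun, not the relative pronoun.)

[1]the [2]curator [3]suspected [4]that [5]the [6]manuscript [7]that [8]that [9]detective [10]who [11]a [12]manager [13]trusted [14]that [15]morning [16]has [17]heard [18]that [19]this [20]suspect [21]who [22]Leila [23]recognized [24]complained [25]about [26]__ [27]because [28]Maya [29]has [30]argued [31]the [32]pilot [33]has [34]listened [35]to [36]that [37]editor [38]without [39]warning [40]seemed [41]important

The gap at 26 is the prepositional object of "complained", inside a relative clause.
The relative pronoun is "that" (word 7); it is bound by the head noun immediately before it.
Its filler is the head noun "manuscript", at word 6.

6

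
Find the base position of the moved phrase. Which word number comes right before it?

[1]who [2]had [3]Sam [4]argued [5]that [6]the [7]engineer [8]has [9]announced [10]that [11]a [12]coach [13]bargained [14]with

14

The displaced element is "who" (word 1).
It is linked across 2 clause boundaries (that → that).
It functions as the object of the preposition "with" of "bargained", so the gap sits immediately after word 14 ("with").
Base order: Sam had argued that the engineer has announced that a coach bargained with who.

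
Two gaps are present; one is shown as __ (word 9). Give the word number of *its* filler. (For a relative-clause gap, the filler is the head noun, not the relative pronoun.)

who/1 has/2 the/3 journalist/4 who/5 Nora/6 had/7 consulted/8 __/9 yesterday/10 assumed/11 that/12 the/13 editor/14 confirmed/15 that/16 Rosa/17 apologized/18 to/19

The marked gap is inside the relative clause, the direct object of "consulted".
Its filler is the head noun "journalist" (via "who"), at word 4.
(The other dependency links word 1 to a gap after word 19.)

4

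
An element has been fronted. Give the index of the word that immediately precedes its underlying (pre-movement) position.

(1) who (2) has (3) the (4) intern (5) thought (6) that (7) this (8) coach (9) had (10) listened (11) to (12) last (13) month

11

The displaced element is "who" (word 1).
It is linked across 1 clause boundary (that).
It functions as the object of the preposition "to" of "listened", so the gap sits immediately after word 11 ("to").
Base order: The intern has thought that this coach had listened to who last month.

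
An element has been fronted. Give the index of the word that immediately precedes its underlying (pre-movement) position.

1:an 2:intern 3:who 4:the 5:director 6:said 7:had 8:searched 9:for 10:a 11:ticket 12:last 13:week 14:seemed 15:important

6

The displaced element is "an intern" (word 2).
It is linked across 1 clause boundary (Ø).
It functions as the subject of "searched", so the gap sits immediately after word 6 ("said").
Base order: The director said that an intern had searched for a ticket last week.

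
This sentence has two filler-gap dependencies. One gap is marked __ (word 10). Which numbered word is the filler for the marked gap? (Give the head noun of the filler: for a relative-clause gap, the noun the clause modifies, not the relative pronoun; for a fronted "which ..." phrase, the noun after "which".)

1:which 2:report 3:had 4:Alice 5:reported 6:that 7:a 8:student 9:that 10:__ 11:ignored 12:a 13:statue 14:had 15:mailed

8

The marked gap is inside the relative clause, the subject of "ignored".
Its filler is the head noun "student" (via "that"), at word 8.
(The other dependency links word 2 to a gap after word 15.)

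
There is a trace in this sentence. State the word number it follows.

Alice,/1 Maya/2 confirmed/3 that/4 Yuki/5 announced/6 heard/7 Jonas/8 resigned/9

The displaced element is "Alice" (word 1).
It is linked across 2 clause boundaries (that → Ø).
It functions as the subject of "heard", so the gap sits immediately after word 6 ("announced").
Base order: Maya confirmed that Yuki announced that Alice heard Jonas resigned.

6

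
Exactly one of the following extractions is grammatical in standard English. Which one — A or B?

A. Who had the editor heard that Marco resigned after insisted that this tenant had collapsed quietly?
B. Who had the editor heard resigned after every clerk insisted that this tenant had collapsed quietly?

In A, the wh-phrase is extracted from inside an adjunct island (introduced by "after"), which blocks movement.
In B, the extraction path crosses only that-complement boundaries, which are transparent.
So B is grammatical.

B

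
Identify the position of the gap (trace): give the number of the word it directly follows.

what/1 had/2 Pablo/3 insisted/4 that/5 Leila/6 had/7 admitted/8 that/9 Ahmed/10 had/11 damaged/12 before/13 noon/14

The displaced element is "what" (word 1).
It is linked across 2 clause boundaries (that → that).
It functions as the direct object of "damaged", so the gap sits immediately after word 12 ("damaged").
Base order: Pablo had insisted that Leila had admitted that Ahmed had damaged what before noon.

12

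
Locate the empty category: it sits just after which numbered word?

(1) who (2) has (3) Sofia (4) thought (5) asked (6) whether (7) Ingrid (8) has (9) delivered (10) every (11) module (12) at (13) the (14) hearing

4

The displaced element is "who" (word 1).
It is linked across 1 clause boundary (Ø).
It functions as the subject of "asked", so the gap sits immediately after word 4 ("thought").
Base order: Sofia has thought that who asked whether Ingrid has delivered every module at the hearing.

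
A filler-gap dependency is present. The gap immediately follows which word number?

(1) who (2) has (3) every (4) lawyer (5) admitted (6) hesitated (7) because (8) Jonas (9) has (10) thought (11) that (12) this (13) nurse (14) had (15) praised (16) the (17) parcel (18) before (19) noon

5

The displaced element is "who" (word 1).
It is linked across 1 clause boundary (Ø).
It functions as the subject of "hesitated", so the gap sits immediately after word 5 ("admitted").
Base order: Every lawyer has admitted that who hesitated because Jonas has thought that this nurse had praised the parcel before noon.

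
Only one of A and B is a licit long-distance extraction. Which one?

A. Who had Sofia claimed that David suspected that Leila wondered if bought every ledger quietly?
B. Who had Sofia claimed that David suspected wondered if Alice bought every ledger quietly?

In A, the wh-phrase is extracted from inside a wh-island (introduced by "if"), which blocks movement.
In B, the extraction path crosses only that-complement boundaries, which are transparent.
So B is grammatical.

B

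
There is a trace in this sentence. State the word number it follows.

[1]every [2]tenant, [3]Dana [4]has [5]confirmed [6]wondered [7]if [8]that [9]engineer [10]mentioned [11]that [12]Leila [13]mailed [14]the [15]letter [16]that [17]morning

5

The displaced element is "every tenant" (word 2).
It is linked across 1 clause boundary (Ø).
It functions as the subject of "wondered", so the gap sits immediately after word 5 ("confirmed").
Base order: Dana has confirmed every tenant wondered if that engineer mentioned that Leila mailed the letter that morning.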